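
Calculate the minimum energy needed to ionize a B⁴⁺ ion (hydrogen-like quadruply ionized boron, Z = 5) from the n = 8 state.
5.315 eV

The ionization energy is the energy needed to remove the electron completely (n → ∞).

For a hydrogen-like ion with Z = 5, E_n = -13.6057 Z² / n² eV.

At n = 8: E_8 = -13.6057 × 5² / 8² = -5.314727 eV
At n = ∞: E_∞ = 0 eV

Ionization energy = E_∞ - E_8 = 0 - (-5.314727) = 5.314727 eV
Ionization energy ≈ 5.315 eV

This is also called the binding energy of the electron in state n = 8.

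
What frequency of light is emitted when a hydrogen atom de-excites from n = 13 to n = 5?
1.12127e+14 Hz

First, find the transition energy:
E_13 = -13.6057 / 13² = -0.080507101 eV
E_5 = -13.6057 / 5² = -0.544228000 eV
|ΔE| = |E_5 - E_13| = 0.463720899 eV

Convert to Joules: E = 0.463720899 eV × (1.602177 × 10⁻¹⁹ J/eV) = 7.4296296e-20 J

Using E = hf:
f = E/h = 7.4296296e-20 J / (6.62607 × 10⁻³⁴ J·s)
f = 1.12127e+14 Hz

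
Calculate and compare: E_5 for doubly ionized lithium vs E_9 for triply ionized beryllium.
Li²⁺ at n = 5 (E = -4.89805 eV)

Using E_n = -13.6057 Z² / n² eV:

Li²⁺ (Z = 3) at n = 5:
E = -13.6057 × 3² / 5² = -13.6057 × 9 / 25 = -4.89805200 eV

Be³⁺ (Z = 4) at n = 9:
E = -13.6057 × 4² / 9² = -13.6057 × 16 / 81 = -2.68754568 eV

Since -4.89805200 eV < -2.68754568 eV,
Li²⁺ at n = 5 is more tightly bound (requires more energy to ionize).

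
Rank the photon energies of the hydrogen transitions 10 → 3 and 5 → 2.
5 → 2

Calculate the energy for each transition:

Transition 10 → 3:
ΔE₁ = |E_3 - E_10| = |-13.6057/3² - (-13.6057/10²)|
ΔE₁ = |-1.511744444444 - (-0.136057000000)| = 1.375687444 eV

Transition 5 → 2:
ΔE₂ = |E_2 - E_5| = |-13.6057/2² - (-13.6057/5²)|
ΔE₂ = |-3.401425000000 - (-0.544228000000)| = 2.857197000 eV

Since 2.857197000 eV > 1.375687444 eV, the transition 5 → 2 emits the more energetic photon.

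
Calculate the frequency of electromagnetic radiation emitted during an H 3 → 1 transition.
2.92e+15 Hz

First, find the transition energy:
E_3 = -13.6057 / 3² = -1.511744 eV
E_1 = -13.6057 / 1² = -13.605700 eV
|ΔE| = |E_1 - E_3| = 12.093956 eV

Convert to Joules: E = 12.093956 eV × (1.602177 × 10⁻¹⁹ J/eV) = 1.9377e-18 J

Using E = hf:
f = E/h = 1.9377e-18 J / (6.62607 × 10⁻³⁴ J·s)
f = 2.92e+15 Hz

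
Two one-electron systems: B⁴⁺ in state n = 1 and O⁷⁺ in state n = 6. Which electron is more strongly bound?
B⁴⁺ at n = 1 (E = -340.142500 eV)

Using E_n = -13.6057 Z² / n² eV:

B⁴⁺ (Z = 5) at n = 1:
E = -13.6057 × 5² / 1² = -13.6057 × 25 / 1 = -340.142500000 eV

O⁷⁺ (Z = 8) at n = 6:
E = -13.6057 × 8² / 6² = -13.6057 × 64 / 36 = -24.187911111 eV

Since -340.142500000 eV < -24.187911111 eV,
B⁴⁺ at n = 1 is more tightly bound (requires more energy to ionize).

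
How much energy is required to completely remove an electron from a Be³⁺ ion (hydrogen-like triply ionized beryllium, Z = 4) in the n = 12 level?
1.51 eV

The ionization energy is the energy needed to remove the electron completely (n → ∞).

For a hydrogen-like ion with Z = 4, E_n = -13.6057 Z² / n² eV.

At n = 12: E_12 = -13.6057 × 4² / 12² = -1.51174 eV
At n = ∞: E_∞ = 0 eV

Ionization energy = E_∞ - E_12 = 0 - (-1.51174) = 1.51174 eV
Ionization energy ≈ 1.51 eV

This is also called the binding energy of the electron in state n = 12.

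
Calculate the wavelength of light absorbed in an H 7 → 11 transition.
7504.0152 nm

First, find the transition energy using E_n = -13.6057 / n² eV:
E_7 = -13.6057 / 7² = -0.2776673469 eV
E_11 = -13.6057 / 11² = -0.1124438017 eV

Photon energy: |ΔE| = |E_11 - E_7| = 0.1652235452 eV

Convert to wavelength using E = hc/λ with hc = 1239.84 eV·nm:
λ = hc/E = 1239.84 eV·nm / 0.1652235452 eV
λ = 7504.0152 nm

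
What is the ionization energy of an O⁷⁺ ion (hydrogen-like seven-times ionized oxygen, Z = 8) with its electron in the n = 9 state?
10.750 eV

The ionization energy is the energy needed to remove the electron completely (n → ∞).

For a hydrogen-like ion with Z = 8, E_n = -13.6057 Z² / n² eV.

At n = 9: E_9 = -13.6057 × 8² / 9² = -10.750183 eV
At n = ∞: E_∞ = 0 eV

Ionization energy = E_∞ - E_9 = 0 - (-10.750183) = 10.750183 eV
Ionization energy ≈ 10.750 eV

This is also called the binding energy of the electron in state n = 9.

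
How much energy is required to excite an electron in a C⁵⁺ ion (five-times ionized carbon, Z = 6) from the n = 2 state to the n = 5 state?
102.8591 eV

The energy levels of a hydrogen-like atom are E_n = -13.6057 Z² eV / n².

Energy at n = 2: E_2 = -13.6057 × 6² / 2² = -122.4513000 eV
Energy at n = 5: E_5 = -13.6057 × 6² / 5² = -19.5922080 eV

The excitation energy is the difference:
ΔE = E_5 - E_2
ΔE = -19.5922080 - (-122.4513000)
ΔE = 102.8591 eV

Since this is positive, energy must be absorbed (photon absorption).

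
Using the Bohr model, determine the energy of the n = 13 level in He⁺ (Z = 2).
-0.32 eV

For hydrogen-like ions, the energy levels scale with Z²:
E_n = -13.6057 Z² / n² eV

For He⁺ (Z = 2) at n = 13:
E_13 = -13.6057 × 2² / 13²
E_13 = -13.6057 × 4 / 169
E_13 = -54.4228 / 169
E_13 = -0.32 eV

The energy is 4 times more negative than hydrogen at the same n due to the stronger nuclear charge.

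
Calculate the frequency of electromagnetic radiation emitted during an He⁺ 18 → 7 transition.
2.2794e+14 Hz

First, find the transition energy:
E_18 = -13.6057 × 2² / 18² = -0.16797160 eV
E_7 = -13.6057 × 2² / 7² = -1.11066939 eV
|ΔE| = |E_7 - E_18| = 0.94269779 eV

Convert to Joules: E = 0.94269779 eV × (1.602177 × 10⁻¹⁹ J/eV) = 1.510369e-19 J

Using E = hf:
f = E/h = 1.510369e-19 J / (6.62607 × 10⁻³⁴ J·s)
f = 2.2794e+14 Hz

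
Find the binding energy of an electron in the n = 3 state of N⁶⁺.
74.0755 eV

The ionization energy is the energy needed to remove the electron completely (n → ∞).

For a hydrogen-like ion with Z = 7, E_n = -13.6057 Z² / n² eV.

At n = 3: E_3 = -13.6057 × 7² / 3² = -74.0754778 eV
At n = ∞: E_∞ = 0 eV

Ionization energy = E_∞ - E_3 = 0 - (-74.0754778) = 74.0754778 eV
Ionization energy ≈ 74.0755 eV

This is also called the binding energy of the electron in state n = 3.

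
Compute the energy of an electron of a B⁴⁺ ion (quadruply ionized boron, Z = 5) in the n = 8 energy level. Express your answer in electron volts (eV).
-5.31473 eV

The energy levels of a hydrogen-like atom are given by:
E_n = -13.6057 Z² / n² eV  (with Z = 5 for B⁴⁺)

For n = 8:
E_8 = -13.6057 × 5² / 8²
E_8 = -13.6057 × 25 / 64
E_8 = -5.31473 eV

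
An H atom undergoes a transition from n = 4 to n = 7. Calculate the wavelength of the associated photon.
2164.94504 nm

First, find the transition energy using E_n = -13.6057 / n² eV:
E_4 = -13.6057 / 4² = -0.85035625000 eV
E_7 = -13.6057 / 7² = -0.27766734694 eV

Photon energy: |ΔE| = |E_7 - E_4| = 0.57268890306 eV

Convert to wavelength using E = hc/λ with hc = 1239.84 eV·nm:
λ = hc/E = 1239.84 eV·nm / 0.57268890306 eV
λ = 2164.94504 nm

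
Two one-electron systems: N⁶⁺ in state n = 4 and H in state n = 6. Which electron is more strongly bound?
N⁶⁺ at n = 4 (E = -41.67 eV)

Using E_n = -13.6057 Z² / n² eV:

N⁶⁺ (Z = 7) at n = 4:
E = -13.6057 × 7² / 4² = -13.6057 × 49 / 16 = -41.66746 eV

H (Z = 1) at n = 6:
E = -13.6057 × 1² / 6² = -13.6057 × 1 / 36 = -0.37794 eV

Since -41.66746 eV < -0.37794 eV,
N⁶⁺ at n = 4 is more tightly bound (requires more energy to ionize).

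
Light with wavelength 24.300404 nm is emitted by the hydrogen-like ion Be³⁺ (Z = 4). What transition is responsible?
n = 8 → n = 2

First, find the photon energy from the wavelength (hc = 1239.84 eV·nm):
E = hc/λ = 1239.84 eV·nm / 24.300404 nm = 51.021374 eV

The energy levels of Be³⁺ satisfy E_n = -13.6057 × 4² / n² eV, so an emission n_i → n_f releases
ΔE = 13.6057 × 4² × (1/n_f² − 1/n_i²) eV.

Setting ΔE equal to the photon energy:
1/n_f² − 1/n_i² = 51.021374 / (13.6057 × 4²) = 0.23437500

Since 1/n_i² must be positive, we need 1/n_f² > 0.23437500, i.e. n_f ≤ 2. For each allowed n_f, solve n_i = (1/n_f² − 0.23437500)^(−1/2) and check whether it is a whole number:
  n_f = 1: 1/n_i² = 1.00000000 − 0.23437500 = 0.76562500 → n_i = 1.143  (not an integer) ✗
  n_f = 2: 1/n_i² = 0.25000000 − 0.23437500 = 0.01562500 → n_i = 8.000  → integer, n_i = 8 ✓

Only n_f = 2 gives an integer upper level, n_i = 8.

The transition is from n = 8 to n = 2 (emission).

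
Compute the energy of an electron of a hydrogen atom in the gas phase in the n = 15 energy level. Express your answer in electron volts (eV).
-0.060470 eV

The energy levels of a hydrogen-like atom are given by:
E_n = -13.6057 eV / n²

For n = 15:
E_15 = -13.6057 eV / 15²
E_15 = -13.6057 eV / 225
E_15 = -0.060470 eV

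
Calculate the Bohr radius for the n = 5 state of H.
1.32294 nm (or 13.22943 Å)

The Bohr radius formula is:
r_n = n² a₀ / Z

where a₀ = 0.05291772 nm is the Bohr radius.

For H (Z = 1) at n = 5:
r_5 = 5² × 0.05291772 nm / 1
r_5 = 25 × 0.05291772 nm / 1
r_5 = 1.322943 nm / 1
r_5 = 1.32294 nm

The electron orbits at approximately 1.32294 nm from the nucleus.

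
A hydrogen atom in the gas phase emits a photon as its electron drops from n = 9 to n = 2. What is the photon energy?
3.23 eV

The energy levels are E_n = -13.6057 eV / n².

Energy at n = 9: E_9 = -13.6057 / 9² = -0.16797 eV
Energy at n = 2: E_2 = -13.6057 / 2² = -3.40143 eV

For emission (electron falling to lower state), the photon energy is:
E_photon = E_9 - E_2 = |-0.16797 - (-3.40143)|
E_photon = 3.23 eV

This energy is carried away by the emitted photon.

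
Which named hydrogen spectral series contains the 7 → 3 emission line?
Paschen series

The spectral series in hydrogen are named based on the final (lower) energy level:
- Lyman series: n_final = 1 (ultraviolet)
- Balmer series: n_final = 2 (visible/near-UV)
- Paschen series: n_final = 3 (infrared)
- Brackett series: n_final = 4 (infrared)
- Pfund series: n_final = 5 (far infrared)

Since this transition ends at n = 3, it belongs to the Paschen series.

For reference, this 7 → 3 line has photon energy
ΔE = 13.6057 eV × (1/3² - 1/7²) = 1.23407710 eV,
corresponding to wavelength λ = hc/ΔE = 1239.84 eV·nm / 1.23407710 eV = 1004.670 nm in the infrared region.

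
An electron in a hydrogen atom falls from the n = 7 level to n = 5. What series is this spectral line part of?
Pfund series

The spectral series in hydrogen are named based on the final (lower) energy level:
- Lyman series: n_final = 1 (ultraviolet)
- Balmer series: n_final = 2 (visible/near-UV)
- Paschen series: n_final = 3 (infrared)
- Brackett series: n_final = 4 (infrared)
- Pfund series: n_final = 5 (far infrared)

Since this transition ends at n = 5, it belongs to the Pfund series.

For reference, this 7 → 5 line has photon energy
ΔE = 13.6057 eV × (1/5² - 1/7²) = 0.26656065306 eV,
corresponding to wavelength λ = hc/ΔE = 1239.84 eV·nm / 0.26656065306 eV = 4651.24911 nm in the far infrared region.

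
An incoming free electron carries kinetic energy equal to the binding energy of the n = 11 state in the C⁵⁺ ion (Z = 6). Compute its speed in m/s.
1.19e+06 m/s (or 0.398% of c)

The binding energy at n = 11 for C⁵⁺ is:
E_11 = -13.6057 × 6²/11² = -4.04798 eV
|E_11| = 4.04798 eV

Convert to Joules:
KE = 4.04798 eV × (1.602177 × 10⁻¹⁹ J/eV) = 6.4856e-19 J

Using KE = ½mv²:
v = √(2·KE/m_e)
v = √(2 × 6.4856e-19 J / 9.10938 × 10⁻³¹ kg)
v = 1.19e+06 m/s

This is approximately 0.398% the speed of light.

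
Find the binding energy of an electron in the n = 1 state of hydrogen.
13.61 eV

The ionization energy is the energy needed to remove the electron completely (n → ∞).

For hydrogen, E_n = -13.6057 eV / n².

At n = 1: E_1 = -13.6057 / 1² = -13.60570 eV
At n = ∞: E_∞ = 0 eV

Ionization energy = E_∞ - E_1 = 0 - (-13.60570) = 13.60570 eV
Ionization energy ≈ 13.61 eV

This is also called the binding energy of the electron in state n = 1.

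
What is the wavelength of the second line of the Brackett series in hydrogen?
2624.444 nm

The lines of a series are numbered from the longest wavelength (smallest ΔE) outward; the second line is the transition from n = n_f + 2 to n_f.
The Brackett series has all transitions ending at n_f = 4.

For H, the second line (β-line) is the jump from n = 6 to n = 4:
E_6 = -13.6057 / 6² = -0.377936111 eV
E_4 = -13.6057 / 4² = -0.850356250 eV
ΔE = E_6 - E_4 = 0.472420139 eV

λ = hc/E = 1239.84 eV·nm / 0.472420139 eV
λ = 2624.444 nm

This is the β-line of the Brackett series in H.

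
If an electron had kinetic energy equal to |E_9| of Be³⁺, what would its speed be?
9.72e+05 m/s (or 0.324% of c)

The binding energy at n = 9 for Be³⁺ is:
E_9 = -13.6057 × 4²/9² = -2.68755 eV
|E_9| = 2.68755 eV

Convert to Joules:
KE = 2.68755 eV × (1.602177 × 10⁻¹⁹ J/eV) = 4.3059e-19 J

Using KE = ½mv²:
v = √(2·KE/m_e)
v = √(2 × 4.3059e-19 J / 9.10938 × 10⁻³¹ kg)
v = 9.72e+05 m/s

This is approximately 0.324% the speed of light.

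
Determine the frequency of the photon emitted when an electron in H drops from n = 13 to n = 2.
8.030e+14 Hz

First, find the transition energy:
E_13 = -13.6057 / 13² = -0.080507 eV
E_2 = -13.6057 / 2² = -3.401425 eV
|ΔE| = |E_2 - E_13| = 3.320918 eV

Convert to Joules: E = 3.320918 eV × (1.602177 × 10⁻¹⁹ J/eV) = 5.32070e-19 J

Using E = hf:
f = E/h = 5.32070e-19 J / (6.62607 × 10⁻³⁴ J·s)
f = 8.030e+14 Hz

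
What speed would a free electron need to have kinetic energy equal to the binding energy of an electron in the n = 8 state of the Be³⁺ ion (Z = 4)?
1.09385e+06 m/s (or 0.364868% of c)

The binding energy at n = 8 for Be³⁺ is:
E_8 = -13.6057 × 4²/8² = -3.40142500 eV
|E_8| = 3.40142500 eV

Convert to Joules:
KE = 3.40142500 eV × (1.602177 × 10⁻¹⁹ J/eV) = 5.4496849e-19 J

Using KE = ½mv²:
v = √(2·KE/m_e)
v = √(2 × 5.4496849e-19 J / 9.10938 × 10⁻³¹ kg)
v = 1.09385e+06 m/s

This is approximately 0.364868% the speed of light.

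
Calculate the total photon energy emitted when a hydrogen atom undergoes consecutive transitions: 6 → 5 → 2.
3.0235 eV

The energy levels of hydrogen are E_n = -13.6057 / n² eV.

First transition (6 → 5):
ΔE₁ = |E_5 - E_6|
ΔE₁ = |-0.5442280000 - (-0.3779361111)| = 0.1662919 eV

Second transition (5 → 2):
ΔE₂ = |E_2 - E_5|
ΔE₂ = |-3.4014250000 - (-0.5442280000)| = 2.8571970 eV

Total energy released:
E_total = ΔE₁ + ΔE₂ = 0.1662919 + 2.8571970 = 3.0235 eV

Note: This equals the direct transition 6 → 2: 3.0235 eV ✓
Energy is conserved regardless of the path taken.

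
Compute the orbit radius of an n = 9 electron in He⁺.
2.1432 nm (or 21.4317 Å)

The Bohr radius formula is:
r_n = n² a₀ / Z

where a₀ = 0.0529177 nm is the Bohr radius.

For He⁺ (Z = 2) at n = 9:
r_9 = 9² × 0.0529177 nm / 2
r_9 = 81 × 0.0529177 nm / 2
r_9 = 4.28633 nm / 2
r_9 = 2.1432 nm

The electron orbits at approximately 2.1432 nm from the nucleus.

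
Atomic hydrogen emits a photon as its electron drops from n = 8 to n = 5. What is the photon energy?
0.33 eV

The energy levels are E_n = -13.6057 eV / n².

Energy at n = 8: E_8 = -13.6057 / 8² = -0.21259 eV
Energy at n = 5: E_5 = -13.6057 / 5² = -0.54423 eV

For emission (electron falling to lower state), the photon energy is:
E_photon = E_8 - E_5 = |-0.21259 - (-0.54423)|
E_photon = 0.33 eV

This energy is carried away by the emitted photon.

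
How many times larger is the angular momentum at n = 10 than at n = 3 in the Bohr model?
3.333333

In the Bohr model, L_n = nℏ, so the ratio is purely the ratio of quantum numbers:

L_10/L_3 = 10ℏ / 3ℏ = 10/3 = 3.333333

The angular momentum scales linearly with n.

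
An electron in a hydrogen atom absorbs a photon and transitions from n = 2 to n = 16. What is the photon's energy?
3.34828 eV

The energy levels of a hydrogen-like atom are E_n = -13.6057 eV / n².

Energy at n = 2: E_2 = -13.6057 / 2² = -3.40142500 eV
Energy at n = 16: E_16 = -13.6057 / 16² = -0.05314727 eV

The excitation energy is the difference:
ΔE = E_16 - E_2
ΔE = -0.05314727 - (-3.40142500)
ΔE = 3.34828 eV

Since this is positive, energy must be absorbed (photon absorption).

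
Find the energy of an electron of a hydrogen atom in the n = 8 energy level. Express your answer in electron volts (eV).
-0.2126 eV

The energy levels of a hydrogen-like atom are given by:
E_n = -13.6057 eV / n²

For n = 8:
E_8 = -13.6057 eV / 8²
E_8 = -13.6057 eV / 64
E_8 = -0.2126 eV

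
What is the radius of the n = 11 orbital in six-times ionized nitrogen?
0.9147 nm (or 9.1472 Å)

The Bohr radius formula is:
r_n = n² a₀ / Z

where a₀ = 0.0529177 nm is the Bohr radius.

For N⁶⁺ (Z = 7) at n = 11:
r_11 = 11² × 0.0529177 nm / 7
r_11 = 121 × 0.0529177 nm / 7
r_11 = 6.40304 nm / 7
r_11 = 0.9147 nm

The electron orbits at approximately 0.9147 nm from the nucleus.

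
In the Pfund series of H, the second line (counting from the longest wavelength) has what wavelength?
4651.24911 nm

The lines of a series are numbered from the longest wavelength (smallest ΔE) outward; the second line is the transition from n = n_f + 2 to n_f.
The Pfund series has all transitions ending at n_f = 5.

For H, the second line (β-line) is the jump from n = 7 to n = 5:
E_7 = -13.6057 / 7² = -0.27766734694 eV
E_5 = -13.6057 / 5² = -0.54422800000 eV
ΔE = E_7 - E_5 = 0.26656065306 eV

λ = hc/E = 1239.84 eV·nm / 0.26656065306 eV
λ = 4651.24911 nm

This is the β-line of the Pfund series in H.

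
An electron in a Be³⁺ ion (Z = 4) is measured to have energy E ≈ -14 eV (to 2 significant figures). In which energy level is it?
n = 4

The exact energy levels follow E_n = -13.6057 Z² / n² eV with Z = 4.

The measured value (-14 eV) is reported to only 2 significant figures, so we must test candidate n values and see which one matches to that precision.

Candidate energies:
  n = 2:  E = -13.6057 × 4² / 2² = -54.42280 eV
  n = 3:  E = -13.6057 × 4² / 3² = -24.18791 eV
  n = 4:  E = -13.6057 × 4² / 4² = -13.60570 eV  ← matches
  n = 5:  E = -13.6057 × 4² / 5² = -8.70765 eV
  n = 6:  E = -13.6057 × 4² / 6² = -6.04698 eV

Checking against the measurement of -14 eV (2 sig figs), only n = 4 agrees:
E_4 = -13.60570 eV, which rounds to -14 eV ✓

Therefore n = 4.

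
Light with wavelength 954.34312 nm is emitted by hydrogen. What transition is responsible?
n = 8 → n = 3

First, find the photon energy from the wavelength (hc = 1239.84 eV·nm):
E = hc/λ = 1239.84 eV·nm / 954.34312 nm = 1.2991554 eV

The energy levels of hydrogen satisfy E_n = -13.6057 / n² eV, so an emission n_i → n_f releases
ΔE = 13.6057 × (1/n_f² − 1/n_i²) eV.

Setting ΔE equal to the photon energy:
1/n_f² − 1/n_i² = 1.2991554 / 13.6057 = 0.095486112

Since 1/n_i² must be positive, we need 1/n_f² > 0.095486112, i.e. n_f ≤ 3. For each allowed n_f, solve n_i = (1/n_f² − 0.095486112)^(−1/2) and check whether it is a whole number:
  n_f = 1: 1/n_i² = 1.000000000 − 0.095486112 = 0.904513888 → n_i = 1.051  (not an integer) ✗
  n_f = 2: 1/n_i² = 0.250000000 − 0.095486112 = 0.154513888 → n_i = 2.544  (not an integer) ✗
  n_f = 3: 1/n_i² = 0.111111111 − 0.095486112 = 0.015624999 → n_i = 8.000  → integer, n_i = 8 ✓

Only n_f = 3 gives an integer upper level, n_i = 8.

The transition is from n = 8 to n = 3 (emission).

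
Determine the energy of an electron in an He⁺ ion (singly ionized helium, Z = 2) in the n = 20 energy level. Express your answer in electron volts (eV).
-0.14 eV

The energy levels of a hydrogen-like atom are given by:
E_n = -13.6057 Z² / n² eV  (with Z = 2 for He⁺)

For n = 20:
E_20 = -13.6057 × 2² / 20²
E_20 = -13.6057 × 4 / 400
E_20 = -0.14 eV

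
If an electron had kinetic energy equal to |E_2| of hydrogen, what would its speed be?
1.09385e+06 m/s (or 0.36% of c)

The binding energy at n = 2 for hydrogen is:
E_2 = -13.6057/2² = -3.40142500 eV
|E_2| = 3.40142500 eV

Convert to Joules:
KE = 3.40142500 eV × (1.602177 × 10⁻¹⁹ J/eV) = 5.4496849e-19 J

Using KE = ½mv²:
v = √(2·KE/m_e)
v = √(2 × 5.4496849e-19 J / 9.10938 × 10⁻³¹ kg)
v = 1.09385e+06 m/s

This is approximately 0.36% the speed of light.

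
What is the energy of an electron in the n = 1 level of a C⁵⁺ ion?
-489.80520 eV

For hydrogen-like ions, the energy levels scale with Z²:
E_n = -13.6057 Z² / n² eV

For C⁵⁺ (Z = 6) at n = 1:
E_1 = -13.6057 × 6² / 1²
E_1 = -13.6057 × 36 / 1
E_1 = -489.8052 / 1
E_1 = -489.80520 eV

The energy is 36 times more negative than hydrogen at the same n due to the stronger nuclear charge.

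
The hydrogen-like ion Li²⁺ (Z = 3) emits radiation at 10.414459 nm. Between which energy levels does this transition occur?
n = 6 → n = 1

First, find the photon energy from the wavelength (hc = 1239.84 eV·nm):
E = hc/λ = 1239.84 eV·nm / 10.414459 nm = 119.04987 eV

The energy levels of Li²⁺ satisfy E_n = -13.6057 × 3² / n² eV, so an emission n_i → n_f releases
ΔE = 13.6057 × 3² × (1/n_f² − 1/n_i²) eV.

Setting ΔE equal to the photon energy:
1/n_f² − 1/n_i² = 119.04987 / (13.6057 × 3²) = 0.97222218

Since 1/n_i² must be positive, we need 1/n_f² > 0.97222218, i.e. n_f ≤ 1. For each allowed n_f, solve n_i = (1/n_f² − 0.97222218)^(−1/2) and check whether it is a whole number:
  n_f = 1: 1/n_i² = 1.00000000 − 0.97222218 = 0.02777782 → n_i = 6.000  → integer, n_i = 6 ✓

Only n_f = 1 gives an integer upper level, n_i = 6.

The transition is from n = 6 to n = 1 (emission).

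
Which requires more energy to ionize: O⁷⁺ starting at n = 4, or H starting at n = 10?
O⁷⁺ at n = 4 (E = -54.422800 eV)

Using E_n = -13.6057 Z² / n² eV:

O⁷⁺ (Z = 8) at n = 4:
E = -13.6057 × 8² / 4² = -13.6057 × 64 / 16 = -54.422800000 eV

H (Z = 1) at n = 10:
E = -13.6057 × 1² / 10² = -13.6057 × 1 / 100 = -0.136057000 eV

Since -54.422800000 eV < -0.136057000 eV,
O⁷⁺ at n = 4 is more tightly bound (requires more energy to ionize).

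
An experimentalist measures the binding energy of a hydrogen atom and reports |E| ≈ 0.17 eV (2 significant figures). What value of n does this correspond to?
n = 9

The exact energy levels follow E_n = -13.6057 eV / n².

The measured value (-0.17 eV) is reported to only 2 significant figures, so we must test candidate n values and see which one matches to that precision.

Candidate energies:
  n = 7:  E = -13.6057/7² = -0.277667 eV
  n = 8:  E = -13.6057/8² = -0.212589 eV
  n = 9:  E = -13.6057/9² = -0.167972 eV  ← matches
  n = 10:  E = -13.6057/10² = -0.136057 eV
  n = 11:  E = -13.6057/11² = -0.112444 eV

Checking against the measurement of -0.17 eV (2 sig figs), only n = 9 agrees:
E_9 = -0.167972 eV, which rounds to -0.17 eV ✓

Therefore n = 9.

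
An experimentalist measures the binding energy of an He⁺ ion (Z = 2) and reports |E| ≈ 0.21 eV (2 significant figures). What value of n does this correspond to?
n = 16

The exact energy levels follow E_n = -13.6057 Z² / n² eV with Z = 2.

The measured value (-0.21 eV) is reported to only 2 significant figures, so we must test candidate n values and see which one matches to that precision.

Candidate energies:
  n = 14:  E = -13.6057 × 2² / 14² = -0.277667 eV
  n = 15:  E = -13.6057 × 2² / 15² = -0.241879 eV
  n = 16:  E = -13.6057 × 2² / 16² = -0.212589 eV  ← matches
  n = 17:  E = -13.6057 × 2² / 17² = -0.188314 eV
  n = 18:  E = -13.6057 × 2² / 18² = -0.167972 eV

Checking against the measurement of -0.21 eV (2 sig figs), only n = 16 agrees:
E_16 = -0.212589 eV, which rounds to -0.21 eV ✓

Therefore n = 16.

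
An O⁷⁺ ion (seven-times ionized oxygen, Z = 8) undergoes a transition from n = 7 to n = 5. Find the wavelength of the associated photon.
72.676 nm

First, find the transition energy using E_n = -13.6057 Z² / n² eV:
E_7 = -13.6057 × 8² / 7² = -17.77071 eV
E_5 = -13.6057 × 8² / 5² = -34.83059 eV

Photon energy: |ΔE| = |E_5 - E_7| = 17.05988 eV

Convert to wavelength using E = hc/λ with hc = 1239.84 eV·nm:
λ = hc/E = 1239.84 eV·nm / 17.05988 eV
λ = 72.676 nm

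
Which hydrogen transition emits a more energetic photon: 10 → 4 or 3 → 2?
3 → 2

Calculate the energy for each transition:

Transition 10 → 4:
ΔE₁ = |E_4 - E_10| = |-13.6057/4² - (-13.6057/10²)|
ΔE₁ = |-0.85035625 - (-0.13605700)| = 0.71430 eV

Transition 3 → 2:
ΔE₂ = |E_2 - E_3| = |-13.6057/2² - (-13.6057/3²)|
ΔE₂ = |-3.40142500 - (-1.51174444)| = 1.88968 eV

Since 1.88968 eV > 0.71430 eV, the transition 3 → 2 emits the more energetic photon.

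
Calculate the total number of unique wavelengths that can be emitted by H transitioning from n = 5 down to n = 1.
10

The electron can occupy levels n = 1, 2, ..., 5 during de-excitation — that is m = 5 - 1 + 1 = 5 distinct levels.

The number of distinct spectral lines equals the number of ways to choose 2 of these m levels (each pair gives one possible emission transition):

Number of lines = m(m-1)/2 = 5×4/2 = 10

These correspond to all possible transitions between the 5 levels:
5 → 4, 5 → 3, 5 → 2, 5 → 1, 4 → 3, 4 → 2, 4 → 1, 3 → 2...

Each transition produces a photon with a unique energy (and thus wavelength). This count does not depend on Z.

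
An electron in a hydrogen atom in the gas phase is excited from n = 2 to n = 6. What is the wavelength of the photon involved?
410.06931 nm

First, find the transition energy using E_n = -13.6057 / n² eV:
E_2 = -13.6057 / 2² = -3.401425000 eV
E_6 = -13.6057 / 6² = -0.377936111 eV

Photon energy: |ΔE| = |E_6 - E_2| = 3.023488889 eV

Convert to wavelength using E = hc/λ with hc = 1239.84 eV·nm:
λ = hc/E = 1239.84 eV·nm / 3.023488889 eV
λ = 410.06931 nm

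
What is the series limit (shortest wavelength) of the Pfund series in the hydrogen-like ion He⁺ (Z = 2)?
569.540707 nm

The series limit corresponds to the transition from n = ∞ to n = 5.
This is the highest energy (shortest wavelength) transition in the Pfund series.

E_∞ = 0 eV
E_5 = -13.6057 × 2² / 5² = -2.1769120000 eV

Energy at series limit:
ΔE = E_∞ - E_5 = 0 - (-2.1769120000) = 2.1769120000 eV
λ = hc/E = 1239.84 eV·nm / 2.1769120000 eV = 569.540707 nm

This energy equals the ionization energy from the n = 5 state of He⁺.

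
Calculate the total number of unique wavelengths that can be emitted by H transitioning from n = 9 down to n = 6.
6

The electron can occupy levels n = 6, 7, ..., 9 during de-excitation — that is m = 9 - 6 + 1 = 4 distinct levels.

The number of distinct spectral lines equals the number of ways to choose 2 of these m levels (each pair gives one possible emission transition):

Number of lines = m(m-1)/2 = 4×3/2 = 6

These correspond to all possible transitions between the 4 levels:
9 → 8, 9 → 7, 9 → 6, 8 → 7, 8 → 6, 7 → 6

Each transition produces a photon with a unique energy (and thus wavelength). This count does not depend on Z.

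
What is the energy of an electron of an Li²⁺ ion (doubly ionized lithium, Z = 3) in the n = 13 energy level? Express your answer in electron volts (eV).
-0.72456 eV

The energy levels of a hydrogen-like atom are given by:
E_n = -13.6057 Z² / n² eV  (with Z = 3 for Li²⁺)

For n = 13:
E_13 = -13.6057 × 3² / 13²
E_13 = -13.6057 × 9 / 169
E_13 = -0.72456 eV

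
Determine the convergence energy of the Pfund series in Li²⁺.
4.90 eV

The series limit corresponds to the transition from n = ∞ to n = 5.
This is the highest energy (shortest wavelength) transition in the Pfund series.

E_∞ = 0 eV
E_5 = -13.6057 × 3² / 5² = -4.90 eV

Energy at series limit:
ΔE = E_∞ - E_5 = 0 - (-4.90) = 4.90 eV

This energy equals the ionization energy from the n = 5 state of Li²⁺.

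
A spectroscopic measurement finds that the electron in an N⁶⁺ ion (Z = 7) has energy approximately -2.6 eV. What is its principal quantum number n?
n = 16

The exact energy levels follow E_n = -13.6057 Z² / n² eV with Z = 7.

The measured value (-2.6 eV) is reported to only 2 significant figures, so we must test candidate n values and see which one matches to that precision.

Candidate energies:
  n = 14:  E = -13.6057 × 7² / 14² = -3.40143 eV
  n = 15:  E = -13.6057 × 7² / 15² = -2.96302 eV
  n = 16:  E = -13.6057 × 7² / 16² = -2.60422 eV  ← matches
  n = 17:  E = -13.6057 × 7² / 17² = -2.30685 eV
  n = 18:  E = -13.6057 × 7² / 18² = -2.05765 eV

Checking against the measurement of -2.6 eV (2 sig figs), only n = 16 agrees:
E_16 = -2.60422 eV, which rounds to -2.6 eV ✓

Therefore n = 16.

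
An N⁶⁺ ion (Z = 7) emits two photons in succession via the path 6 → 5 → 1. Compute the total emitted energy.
648.16043 eV

The energy levels of N⁶⁺ are E_n = -13.6057 × 7² / n² eV.

First transition (6 → 5):
ΔE₁ = |E_5 - E_6|
ΔE₁ = |-26.66717200000 - (-18.51886944444)| = 8.14830256 eV

Second transition (5 → 1):
ΔE₂ = |E_1 - E_5|
ΔE₂ = |-666.67930000000 - (-26.66717200000)| = 640.01212800 eV

Total energy released:
E_total = ΔE₁ + ΔE₂ = 8.14830256 + 640.01212800 = 648.16043 eV

Note: This equals the direct transition 6 → 1: 648.16043 eV ✓
Energy is conserved regardless of the path taken.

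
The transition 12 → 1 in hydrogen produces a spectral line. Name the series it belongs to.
Lyman series

The spectral series in hydrogen are named based on the final (lower) energy level:
- Lyman series: n_final = 1 (ultraviolet)
- Balmer series: n_final = 2 (visible/near-UV)
- Paschen series: n_final = 3 (infrared)
- Brackett series: n_final = 4 (infrared)
- Pfund series: n_final = 5 (far infrared)

Since this transition ends at n = 1, it belongs to the Lyman series.

For reference, this 12 → 1 line has photon energy
ΔE = 13.6057 eV × (1/1² - 1/12²) = 13.51121597 eV,
corresponding to wavelength λ = hc/ΔE = 1239.84 eV·nm / 13.51121597 eV = 91.763762 nm in the ultraviolet region.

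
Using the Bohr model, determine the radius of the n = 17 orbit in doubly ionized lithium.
5.09774 nm (or 50.97740 Å)

The Bohr radius formula is:
r_n = n² a₀ / Z

where a₀ = 0.05291772 nm is the Bohr radius.

For Li²⁺ (Z = 3) at n = 17:
r_17 = 17² × 0.05291772 nm / 3
r_17 = 289 × 0.05291772 nm / 3
r_17 = 15.293221 nm / 3
r_17 = 5.09774 nm

The electron orbits at approximately 5.09774 nm from the nucleus.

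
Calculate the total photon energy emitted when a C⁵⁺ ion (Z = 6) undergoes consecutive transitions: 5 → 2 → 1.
470.212992 eV

The energy levels of C⁵⁺ are E_n = -13.6057 × 6² / n² eV.

First transition (5 → 2):
ΔE₁ = |E_2 - E_5|
ΔE₁ = |-122.451300000000 - (-19.592208000000)| = 102.859092000 eV

Second transition (2 → 1):
ΔE₂ = |E_1 - E_2|
ΔE₂ = |-489.805200000000 - (-122.451300000000)| = 367.353900000 eV

Total energy released:
E_total = ΔE₁ + ΔE₂ = 102.859092000 + 367.353900000 = 470.212992 eV

Note: This equals the direct transition 5 → 1: 470.212992 eV ✓
Energy is conserved regardless of the path taken.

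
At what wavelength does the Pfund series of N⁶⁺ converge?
46.4931 nm

The series limit corresponds to the transition from n = ∞ to n = 5.
This is the highest energy (shortest wavelength) transition in the Pfund series.

E_∞ = 0 eV
E_5 = -13.6057 × 7² / 5² = -26.667172 eV

Energy at series limit:
ΔE = E_∞ - E_5 = 0 - (-26.667172) = 26.667172 eV
λ = hc/E = 1239.84 eV·nm / 26.667172 eV = 46.4931 nm

This energy equals the ionization energy from the n = 5 state of N⁶⁺.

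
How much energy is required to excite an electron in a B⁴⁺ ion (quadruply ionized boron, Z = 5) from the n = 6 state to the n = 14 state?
7.71298 eV

The energy levels of a hydrogen-like atom are E_n = -13.6057 Z² eV / n².

Energy at n = 6: E_6 = -13.6057 × 5² / 6² = -9.44840278 eV
Energy at n = 14: E_14 = -13.6057 × 5² / 14² = -1.73542092 eV

The excitation energy is the difference:
ΔE = E_14 - E_6
ΔE = -1.73542092 - (-9.44840278)
ΔE = 7.71298 eV

Since this is positive, energy must be absorbed (photon absorption).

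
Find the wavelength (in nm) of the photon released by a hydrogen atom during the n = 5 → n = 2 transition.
433.936 nm

First, find the transition energy using E_n = -13.6057 / n² eV:
E_5 = -13.6057 / 5² = -0.5442280 eV
E_2 = -13.6057 / 2² = -3.4014250 eV

Photon energy: |ΔE| = |E_2 - E_5| = 2.8571970 eV

Convert to wavelength using E = hc/λ with hc = 1239.84 eV·nm:
λ = hc/E = 1239.84 eV·nm / 2.8571970 eV
λ = 433.936 nm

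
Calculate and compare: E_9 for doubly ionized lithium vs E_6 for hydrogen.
Li²⁺ at n = 9 (E = -1.511744 eV)

Using E_n = -13.6057 Z² / n² eV:

Li²⁺ (Z = 3) at n = 9:
E = -13.6057 × 3² / 9² = -13.6057 × 9 / 81 = -1.511744444 eV

H (Z = 1) at n = 6:
E = -13.6057 × 1² / 6² = -13.6057 × 1 / 36 = -0.377936111 eV

Since -1.511744444 eV < -0.377936111 eV,
Li²⁺ at n = 9 is more tightly bound (requires more energy to ionize).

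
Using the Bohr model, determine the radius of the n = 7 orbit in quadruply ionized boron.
0.5186 nm (or 5.1859 Å)

The Bohr radius formula is:
r_n = n² a₀ / Z

where a₀ = 0.0529177 nm is the Bohr radius.

For B⁴⁺ (Z = 5) at n = 7:
r_7 = 7² × 0.0529177 nm / 5
r_7 = 49 × 0.0529177 nm / 5
r_7 = 2.59297 nm / 5
r_7 = 0.5186 nm

The electron orbits at approximately 0.5186 nm from the nucleus.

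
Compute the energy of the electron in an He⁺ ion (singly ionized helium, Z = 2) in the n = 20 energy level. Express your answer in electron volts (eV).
-0.14 eV

The energy levels of a hydrogen-like atom are given by:
E_n = -13.6057 Z² / n² eV  (with Z = 2 for He⁺)

For n = 20:
E_20 = -13.6057 × 2² / 20²
E_20 = -13.6057 × 4 / 400
E_20 = -0.14 eV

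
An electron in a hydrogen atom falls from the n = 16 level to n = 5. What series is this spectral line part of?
Pfund series

The spectral series in hydrogen are named based on the final (lower) energy level:
- Lyman series: n_final = 1 (ultraviolet)
- Balmer series: n_final = 2 (visible/near-UV)
- Paschen series: n_final = 3 (infrared)
- Brackett series: n_final = 4 (infrared)
- Pfund series: n_final = 5 (far infrared)

Since this transition ends at n = 5, it belongs to the Pfund series.

For reference, this 16 → 5 line has photon energy
ΔE = 13.6057 eV × (1/5² - 1/16²) = 0.49108073438 eV,
corresponding to wavelength λ = hc/ΔE = 1239.84 eV·nm / 0.49108073438 eV = 2524.71725 nm in the far infrared region.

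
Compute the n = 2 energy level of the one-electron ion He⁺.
-13.605700 eV

For hydrogen-like ions, the energy levels scale with Z²:
E_n = -13.6057 Z² / n² eV

For He⁺ (Z = 2) at n = 2:
E_2 = -13.6057 × 2² / 2²
E_2 = -13.6057 × 4 / 4
E_2 = -54.4228 / 4
E_2 = -13.605700 eV

The energy is 4 times more negative than hydrogen at the same n due to the stronger nuclear charge.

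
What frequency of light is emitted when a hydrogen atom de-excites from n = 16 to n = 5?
1.19e+14 Hz

First, find the transition energy:
E_16 = -13.6057 / 16² = -0.0531473 eV
E_5 = -13.6057 / 5² = -0.5442280 eV
|ΔE| = |E_5 - E_16| = 0.4910807 eV

Convert to Joules: E = 0.4910807 eV × (1.602177 × 10⁻¹⁹ J/eV) = 7.8680e-20 J

Using E = hf:
f = E/h = 7.8680e-20 J / (6.62607 × 10⁻³⁴ J·s)
f = 1.19e+14 Hz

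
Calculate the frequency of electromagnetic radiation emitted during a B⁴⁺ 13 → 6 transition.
1.80e+15 Hz

First, find the transition energy:
E_13 = -13.6057 × 5² / 13² = -2.0126775 eV
E_6 = -13.6057 × 5² / 6² = -9.4484028 eV
|ΔE| = |E_6 - E_13| = 7.4357253 eV

Convert to Joules: E = 7.4357253 eV × (1.602177 × 10⁻¹⁹ J/eV) = 1.1913e-18 J

Using E = hf:
f = E/h = 1.1913e-18 J / (6.62607 × 10⁻³⁴ J·s)
f = 1.80e+15 Hz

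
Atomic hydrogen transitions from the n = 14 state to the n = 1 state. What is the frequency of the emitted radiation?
3.27e+15 Hz

First, find the transition energy:
E_14 = -13.6057 / 14² = -0.0694 eV
E_1 = -13.6057 / 1² = -13.6057 eV
|ΔE| = |E_1 - E_14| = 13.5363 eV

Convert to Joules: E = 13.5363 eV × (1.602177 × 10⁻¹⁹ J/eV) = 2.1688e-18 J

Using E = hf:
f = E/h = 2.1688e-18 J / (6.62607 × 10⁻³⁴ J·s)
f = 3.27e+15 Hz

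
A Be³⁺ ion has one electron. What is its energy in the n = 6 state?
-6.047 eV

For hydrogen-like ions, the energy levels scale with Z²:
E_n = -13.6057 Z² / n² eV

For Be³⁺ (Z = 4) at n = 6:
E_6 = -13.6057 × 4² / 6²
E_6 = -13.6057 × 16 / 36
E_6 = -217.6912 / 36
E_6 = -6.047 eV

The energy is 16 times more negative than hydrogen at the same n due to the stronger nuclear charge.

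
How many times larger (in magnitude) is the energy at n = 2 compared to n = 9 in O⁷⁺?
20.25000

Using E_n = -13.6057 Z² / n² eV with Z = 8:

E_2 = -13.6057 × 8² / 2² = -870.7648 / 4 = -217.69120000000 eV
E_9 = -13.6057 × 8² / 9² = -870.7648 / 81 = -10.75018271605 eV

The ratio is:
E_2/E_9 = (-217.69120000000) / (-10.75018271605)
E_2/E_9 = (-870.7648/4) / (-870.7648/81)
E_2/E_9 = 81/4
E_2/E_9 = 20.25000
(Note: the Z² factors cancel in the ratio.)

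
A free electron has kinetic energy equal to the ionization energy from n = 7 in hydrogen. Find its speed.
3.12528e+05 m/s (or 0.104% of c)

The binding energy at n = 7 for hydrogen is:
E_7 = -13.6057/7² = -0.277667347 eV
|E_7| = 0.277667347 eV

Convert to Joules:
KE = 0.277667347 eV × (1.602177 × 10⁻¹⁹ J/eV) = 4.4487224e-20 J

Using KE = ½mv²:
v = √(2·KE/m_e)
v = √(2 × 4.4487224e-20 J / 9.10938 × 10⁻³¹ kg)
v = 3.12528e+05 m/s

This is approximately 0.104% the speed of light.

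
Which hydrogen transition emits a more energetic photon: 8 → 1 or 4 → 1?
8 → 1

Calculate the energy for each transition:

Transition 8 → 1:
ΔE₁ = |E_1 - E_8| = |-13.6057/1² - (-13.6057/8²)|
ΔE₁ = |-13.605700000000 - (-0.212589062500)| = 13.393110938 eV

Transition 4 → 1:
ΔE₂ = |E_1 - E_4| = |-13.6057/1² - (-13.6057/4²)|
ΔE₂ = |-13.605700000000 - (-0.850356250000)| = 12.755343750 eV

Since 13.393110938 eV > 12.755343750 eV, the transition 8 → 1 emits the more energetic photon.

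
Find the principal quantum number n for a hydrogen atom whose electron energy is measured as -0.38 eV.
n = 6

The exact energy levels follow E_n = -13.6057 eV / n².

The measured value (-0.38 eV) is reported to only 2 significant figures, so we must test candidate n values and see which one matches to that precision.

Candidate energies:
  n = 4:  E = -13.6057/4² = -0.85036 eV
  n = 5:  E = -13.6057/5² = -0.54423 eV
  n = 6:  E = -13.6057/6² = -0.37794 eV  ← matches
  n = 7:  E = -13.6057/7² = -0.27767 eV
  n = 8:  E = -13.6057/8² = -0.21259 eV

Checking against the measurement of -0.38 eV (2 sig figs), only n = 6 agrees:
E_6 = -0.37794 eV, which rounds to -0.38 eV ✓

Therefore n = 6.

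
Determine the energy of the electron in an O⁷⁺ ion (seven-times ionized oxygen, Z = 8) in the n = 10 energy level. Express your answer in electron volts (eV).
-8.70765 eV

The energy levels of a hydrogen-like atom are given by:
E_n = -13.6057 Z² / n² eV  (with Z = 8 for O⁷⁺)

For n = 10:
E_10 = -13.6057 × 8² / 10²
E_10 = -13.6057 × 64 / 100
E_10 = -8.70765 eV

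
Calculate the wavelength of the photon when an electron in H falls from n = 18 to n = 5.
2468.645 nm

First, find the transition energy using E_n = -13.6057 / n² eV:
E_18 = -13.6057 / 18² = -0.041992901 eV
E_5 = -13.6057 / 5² = -0.544228000 eV

Photon energy: |ΔE| = |E_5 - E_18| = 0.502235099 eV

Convert to wavelength using E = hc/λ with hc = 1239.84 eV·nm:
λ = hc/E = 1239.84 eV·nm / 0.502235099 eV
λ = 2468.645 nm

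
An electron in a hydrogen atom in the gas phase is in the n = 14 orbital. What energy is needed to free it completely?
0.06942 eV

The ionization energy is the energy needed to remove the electron completely (n → ∞).

For hydrogen, E_n = -13.6057 eV / n².

At n = 14: E_14 = -13.6057 / 14² = -0.06941684 eV
At n = ∞: E_∞ = 0 eV

Ionization energy = E_∞ - E_14 = 0 - (-0.06941684) = 0.06941684 eV
Ionization energy ≈ 0.06942 eV

This is also called the binding energy of the electron in state n = 14.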